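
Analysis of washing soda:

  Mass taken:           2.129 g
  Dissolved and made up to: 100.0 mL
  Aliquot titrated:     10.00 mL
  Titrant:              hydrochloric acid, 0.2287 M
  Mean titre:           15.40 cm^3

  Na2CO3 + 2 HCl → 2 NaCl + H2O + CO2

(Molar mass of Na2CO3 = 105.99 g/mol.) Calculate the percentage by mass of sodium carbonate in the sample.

87.67 %

n(HCl) per titration = 0.01540 × 0.2287 = 3.522 × 10^-3 mol
From the 1:2 ratio, n(Na2CO3) in each aliquot = 1/2 × 3.522 × 10^-3 = 1.761 × 10^-3 mol
n(Na2CO3) in the whole flask = 1.761 × 10^-3 × 100.0/10.00 = 0.01761 mol
mass of Na2CO3 = 0.01761 × 105.99 = 1.866 g
% Na2CO3 = 1.866 / 2.129 × 100 = 87.67 %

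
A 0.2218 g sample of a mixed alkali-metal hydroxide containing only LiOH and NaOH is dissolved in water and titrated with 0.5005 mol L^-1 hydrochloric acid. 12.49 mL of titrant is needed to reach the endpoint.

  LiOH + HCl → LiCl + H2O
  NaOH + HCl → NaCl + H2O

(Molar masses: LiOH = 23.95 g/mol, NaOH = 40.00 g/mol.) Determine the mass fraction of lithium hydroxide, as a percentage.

n(HCl) = 0.01249 × 0.5005 = 6.251 × 10^-3 mol
Let x = n(LiOH), y = n(NaOH).
Titrant: 1x + 1y = 6.251 × 10^-3;  mass: 23.95x + 40.00y = 0.2218
Solving, x = 1.760 × 10^-3 mol, y = 4.491 × 10^-3 mol
mass of LiOH = 1.760 × 10^-3 × 23.95 = 0.04215 g
% LiOH = 0.04215 / 0.2218 × 100 = 19.01 %

19.01 %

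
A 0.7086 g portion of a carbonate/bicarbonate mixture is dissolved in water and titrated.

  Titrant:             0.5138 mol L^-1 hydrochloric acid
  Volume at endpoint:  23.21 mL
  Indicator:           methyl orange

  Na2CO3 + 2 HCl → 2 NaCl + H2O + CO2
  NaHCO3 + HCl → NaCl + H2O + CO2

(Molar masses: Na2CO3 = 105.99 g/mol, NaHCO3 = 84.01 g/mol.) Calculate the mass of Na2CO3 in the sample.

n(HCl) = 0.02321 × 0.5138 = 0.01193 mol
Let x = n(Na2CO3), y = n(NaHCO3).
Titrant: 2x + 1y = 0.01193;  mass: 105.99x + 84.01y = 0.7086
Solving, x = 4.727 × 10^-3 mol, y = 2.470 × 10^-3 mol
mass of Na2CO3 = 4.727 × 10^-3 × 105.99 = 0.5011 g

0.5011 g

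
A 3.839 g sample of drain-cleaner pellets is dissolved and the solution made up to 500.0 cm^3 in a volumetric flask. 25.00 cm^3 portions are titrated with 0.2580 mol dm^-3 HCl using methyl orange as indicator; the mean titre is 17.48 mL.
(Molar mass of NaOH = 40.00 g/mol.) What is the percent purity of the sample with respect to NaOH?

NaOH + HCl → NaCl + H2O
n(HCl) per titration = 0.01748 × 0.2580 = 4.510 × 10^-3 mol
n(NaOH) in each aliquot = 4.510 × 10^-3 mol (1:1 ratio)
n(NaOH) in the whole flask = 4.510 × 10^-3 × 500.0/25.00 = 0.09020 mol
mass of NaOH = 0.09020 × 40.00 = 3.608 g
% NaOH = 3.608 / 3.839 × 100 = 93.98 %

93.98 %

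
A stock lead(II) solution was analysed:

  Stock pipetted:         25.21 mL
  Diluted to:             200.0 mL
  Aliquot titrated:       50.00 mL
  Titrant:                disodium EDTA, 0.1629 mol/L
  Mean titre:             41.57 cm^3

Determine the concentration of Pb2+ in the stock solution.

Pb^2+ + EDTA^4- → [Pb(EDTA)]^2-
n(EDTA) = 0.04157 × 0.1629 = 6.772 × 10^-3 mol
n(Pb2+) in the aliquot = 6.772 × 10^-3 mol (1:1 ratio)
[Pb2+]_dilute = 6.772 × 10^-3 / 0.05000 = 0.1354 mol/L
Dilution factor = 200.0 / 25.21 = 7.933
[Pb2+]_stock = 0.1354 × 7.933 = 1.074 mol/L

1.074 mol/L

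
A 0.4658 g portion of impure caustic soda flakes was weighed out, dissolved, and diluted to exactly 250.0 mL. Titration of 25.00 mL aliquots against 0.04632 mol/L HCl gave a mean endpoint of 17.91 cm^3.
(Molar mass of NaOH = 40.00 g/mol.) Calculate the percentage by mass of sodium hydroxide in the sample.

NaOH + HCl → NaCl + H2O
n(HCl) per titration = 0.01791 × 0.04632 = 8.296 × 10^-4 mol
n(NaOH) in each aliquot = 8.296 × 10^-4 mol (1:1 ratio)
n(NaOH) in the whole flask = 8.296 × 10^-4 × 250.0/25.00 = 8.296 × 10^-3 mol
mass of NaOH = 8.296 × 10^-3 × 40.00 = 0.3318 g
% NaOH = 0.3318 / 0.4658 × 100 = 71.24 %

71.24 %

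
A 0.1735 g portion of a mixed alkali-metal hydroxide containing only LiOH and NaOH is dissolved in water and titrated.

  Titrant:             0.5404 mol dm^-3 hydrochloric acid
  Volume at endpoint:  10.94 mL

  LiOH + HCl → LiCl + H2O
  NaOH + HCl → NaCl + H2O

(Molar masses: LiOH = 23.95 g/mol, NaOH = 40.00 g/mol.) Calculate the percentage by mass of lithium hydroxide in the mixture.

54.17 %

n(HCl) = 0.01094 × 0.5404 = 5.912 × 10^-3 mol
Let x = n(LiOH), y = n(NaOH).
Titrant: 1x + 1y = 5.912 × 10^-3;  mass: 23.95x + 40.00y = 0.1735
Solving, x = 3.924 × 10^-3 mol, y = 1.988 × 10^-3 mol
mass of LiOH = 3.924 × 10^-3 × 23.95 = 0.09398 g
% LiOH = 0.09398 / 0.1735 × 100 = 54.17 %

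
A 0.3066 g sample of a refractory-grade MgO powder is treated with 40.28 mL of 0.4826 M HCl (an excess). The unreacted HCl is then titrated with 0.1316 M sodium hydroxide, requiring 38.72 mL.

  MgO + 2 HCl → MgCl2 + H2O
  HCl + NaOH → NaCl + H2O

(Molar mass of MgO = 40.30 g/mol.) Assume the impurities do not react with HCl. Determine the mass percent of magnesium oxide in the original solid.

n(HCl) added = 0.04028 × 0.4826 = 0.01944 mol
n(NaOH) used in back-titration = 0.03872 × 0.1316 = 5.096 × 10^-3 mol
n(HCl) left over = 5.096 × 10^-3 mol (1:1 ratio)
n(HCl) consumed by analyte = 0.01944 − 5.096 × 10^-3 = 0.01434 mol
From the 1:2 ratio, n(MgO) = 1/2 × 0.01434 = 7.172 × 10^-3 mol
mass of MgO = 7.172 × 10^-3 × 40.30 = 0.2890 g
% MgO = 0.2890 / 0.3066 × 100 = 94.27 %

94.27 %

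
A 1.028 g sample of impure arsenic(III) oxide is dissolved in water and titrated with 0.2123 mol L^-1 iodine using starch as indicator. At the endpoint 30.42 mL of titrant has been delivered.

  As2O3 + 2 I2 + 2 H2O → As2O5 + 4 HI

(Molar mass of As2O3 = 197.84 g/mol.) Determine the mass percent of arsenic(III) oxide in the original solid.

62.14 %

n(I2) = 0.03042 L × 0.2123 mol/L = 6.458 × 10^-3 mol
From the 1:2 ratio, n(As2O3) = 1/2 × 6.458 × 10^-3 = 3.229 × 10^-3 mol
mass of As2O3 = 3.229 × 10^-3 × 197.84 g/mol = 0.6388 g
% As2O3 = 0.6388 / 1.028 × 100 = 62.14 %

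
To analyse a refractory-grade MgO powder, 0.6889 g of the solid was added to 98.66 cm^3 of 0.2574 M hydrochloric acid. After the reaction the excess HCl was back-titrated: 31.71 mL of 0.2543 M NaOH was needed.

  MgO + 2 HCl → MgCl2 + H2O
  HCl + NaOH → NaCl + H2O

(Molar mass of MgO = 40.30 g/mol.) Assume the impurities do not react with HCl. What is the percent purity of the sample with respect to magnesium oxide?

n(HCl) added = 0.09866 × 0.2574 = 0.02540 mol
n(NaOH) used in back-titration = 0.03171 × 0.2543 = 8.064 × 10^-3 mol
n(HCl) left over = 8.064 × 10^-3 mol (1:1 ratio)
n(HCl) consumed by analyte = 0.02540 − 8.064 × 10^-3 = 0.01733 mol
From the 1:2 ratio, n(MgO) = 1/2 × 0.01733 = 8.666 × 10^-3 mol
mass of MgO = 8.666 × 10^-3 × 40.30 = 0.3492 g
% MgO = 0.3492 / 0.6889 × 100 = 50.69 %

50.69 %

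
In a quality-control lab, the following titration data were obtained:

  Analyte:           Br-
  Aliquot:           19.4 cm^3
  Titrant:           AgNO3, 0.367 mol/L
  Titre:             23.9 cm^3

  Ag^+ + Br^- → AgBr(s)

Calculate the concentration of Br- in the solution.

0.452 mol/L

n(AgNO3) = 0.0239 L × 0.367 mol/L = 8.77 × 10^-3 mol
n(Br-) = 8.77 × 10^-3 mol (1:1 mole ratio)
[Br-] = 8.77 × 10^-3 mol / 0.0194 L = 0.452 mol/L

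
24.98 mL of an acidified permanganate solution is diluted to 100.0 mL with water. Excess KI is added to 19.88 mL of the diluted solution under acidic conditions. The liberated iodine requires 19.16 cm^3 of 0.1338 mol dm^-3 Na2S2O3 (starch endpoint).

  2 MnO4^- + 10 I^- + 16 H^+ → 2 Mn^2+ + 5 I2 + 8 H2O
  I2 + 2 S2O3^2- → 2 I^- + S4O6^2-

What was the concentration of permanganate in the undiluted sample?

0.1032 mol/L

n(S2O3^2-) = 0.01916 × 0.1338 = 2.564 × 10^-3 mol
n(I2) = n(S2O3^2-)/2 = 1.282 × 10^-3 mol
From the 2:5 ratio, n(MnO4^-) in the aliquot = 2/5 × 1.282 × 10^-3 = 5.127 × 10^-4 mol
[MnO4^-]_dilute = 5.127 × 10^-4 / 0.01988 = 0.02579 mol/L
[MnO4^-]_original = 0.02579 × 100.0/24.98 = 0.1032 mol/L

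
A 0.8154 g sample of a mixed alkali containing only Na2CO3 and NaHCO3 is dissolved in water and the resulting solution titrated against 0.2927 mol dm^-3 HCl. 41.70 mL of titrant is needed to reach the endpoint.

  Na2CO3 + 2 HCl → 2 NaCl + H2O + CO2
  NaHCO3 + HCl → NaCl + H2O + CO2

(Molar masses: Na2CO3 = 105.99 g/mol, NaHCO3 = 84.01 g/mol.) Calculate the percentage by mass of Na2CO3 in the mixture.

44.00 %

n(HCl) = 0.04170 × 0.2927 = 0.01221 mol
Let x = n(Na2CO3), y = n(NaHCO3).
Titrant: 2x + 1y = 0.01221;  mass: 105.99x + 84.01y = 0.8154
Solving, x = 3.385 × 10^-3 mol, y = 5.435 × 10^-3 mol
mass of Na2CO3 = 3.385 × 10^-3 × 105.99 = 0.3588 g
% Na2CO3 = 0.3588 / 0.8154 × 100 = 44.00 %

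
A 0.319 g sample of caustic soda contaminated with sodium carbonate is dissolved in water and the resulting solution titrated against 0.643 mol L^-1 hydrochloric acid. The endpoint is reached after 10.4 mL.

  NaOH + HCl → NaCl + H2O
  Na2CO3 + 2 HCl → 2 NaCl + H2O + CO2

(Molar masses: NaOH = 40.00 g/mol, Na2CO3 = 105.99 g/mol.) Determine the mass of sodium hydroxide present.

n(HCl) = 0.0104 × 0.643 = 6.69 × 10^-3 mol
Let x = n(NaOH), y = n(Na2CO3).
Titrant: 1x + 2y = 6.69 × 10^-3;  mass: 40.00x + 105.99y = 0.319
Solving, x = 2.72 × 10^-3 mol, y = 1.98 × 10^-3 mol
mass of NaOH = 2.72 × 10^-3 × 40.00 = 0.109 g

0.109 g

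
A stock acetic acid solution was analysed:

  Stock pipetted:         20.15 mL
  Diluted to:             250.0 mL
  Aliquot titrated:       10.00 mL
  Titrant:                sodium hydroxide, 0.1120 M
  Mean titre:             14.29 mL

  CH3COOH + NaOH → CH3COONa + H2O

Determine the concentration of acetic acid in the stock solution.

1.986 M

n(NaOH) = 0.01429 × 0.1120 = 1.600 × 10^-3 mol
n(CH3COOH) in the aliquot = 1.600 × 10^-3 mol (1:1 ratio)
[CH3COOH]_dilute = 1.600 × 10^-3 / 0.01000 = 0.1600 mol/L
Dilution factor = 250.0 / 20.15 = 12.41
[CH3COOH]_stock = 0.1600 × 12.41 = 1.986 mol/L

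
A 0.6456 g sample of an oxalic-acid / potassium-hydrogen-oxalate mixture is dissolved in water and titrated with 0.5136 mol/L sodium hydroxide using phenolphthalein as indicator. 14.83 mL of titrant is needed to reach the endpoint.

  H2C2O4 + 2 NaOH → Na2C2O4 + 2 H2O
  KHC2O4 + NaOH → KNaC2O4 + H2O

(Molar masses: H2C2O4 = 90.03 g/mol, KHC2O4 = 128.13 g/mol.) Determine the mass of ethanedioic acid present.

0.1789 g

n(NaOH) = 0.01483 × 0.5136 = 7.617 × 10^-3 mol
Let x = n(H2C2O4), y = n(KHC2O4).
Titrant: 2x + 1y = 7.617 × 10^-3;  mass: 90.03x + 128.13y = 0.6456
Solving, x = 1.987 × 10^-3 mol, y = 3.642 × 10^-3 mol
mass of H2C2O4 = 1.987 × 10^-3 × 90.03 = 0.1789 g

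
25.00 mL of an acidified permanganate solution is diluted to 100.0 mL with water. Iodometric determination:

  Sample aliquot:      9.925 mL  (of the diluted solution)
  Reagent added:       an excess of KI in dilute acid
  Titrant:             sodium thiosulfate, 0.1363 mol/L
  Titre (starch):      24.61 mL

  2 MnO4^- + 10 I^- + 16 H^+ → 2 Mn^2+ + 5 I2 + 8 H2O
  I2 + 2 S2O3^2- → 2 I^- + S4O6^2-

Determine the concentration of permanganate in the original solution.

n(S2O3^2-) = 0.02461 × 0.1363 = 3.354 × 10^-3 mol
n(I2) = n(S2O3^2-)/2 = 1.677 × 10^-3 mol
From the 2:5 ratio, n(MnO4^-) in the aliquot = 2/5 × 1.677 × 10^-3 = 6.709 × 10^-4 mol
[MnO4^-]_dilute = 6.709 × 10^-4 / 0.009925 = 0.06759 mol/L
[MnO4^-]_original = 0.06759 × 100.0/25.00 = 0.2704 mol/L

0.2704 mol/L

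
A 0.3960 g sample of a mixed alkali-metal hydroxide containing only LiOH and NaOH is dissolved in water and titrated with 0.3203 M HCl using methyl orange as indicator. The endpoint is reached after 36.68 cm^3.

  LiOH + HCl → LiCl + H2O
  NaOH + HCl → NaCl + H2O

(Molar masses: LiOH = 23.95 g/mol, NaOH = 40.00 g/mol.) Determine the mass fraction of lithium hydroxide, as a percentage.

27.86 %

n(HCl) = 0.03668 × 0.3203 = 0.01175 mol
Let x = n(LiOH), y = n(NaOH).
Titrant: 1x + 1y = 0.01175;  mass: 23.95x + 40.00y = 0.3960
Solving, x = 4.607 × 10^-3 mol, y = 7.141 × 10^-3 mol
mass of LiOH = 4.607 × 10^-3 × 23.95 = 0.1103 g
% LiOH = 0.1103 / 0.3960 × 100 = 27.86 %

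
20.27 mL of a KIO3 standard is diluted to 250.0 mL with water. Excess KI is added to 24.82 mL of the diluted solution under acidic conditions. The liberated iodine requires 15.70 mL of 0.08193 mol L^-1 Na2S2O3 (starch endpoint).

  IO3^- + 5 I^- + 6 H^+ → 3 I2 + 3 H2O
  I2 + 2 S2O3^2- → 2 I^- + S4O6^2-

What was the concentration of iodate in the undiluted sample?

n(S2O3^2-) = 0.01570 × 0.08193 = 1.286 × 10^-3 mol
n(I2) = n(S2O3^2-)/2 = 6.432 × 10^-4 mol
From the 1:3 ratio, n(IO3^-) in the aliquot = 1/3 × 6.432 × 10^-4 = 2.144 × 10^-4 mol
[IO3^-]_dilute = 2.144 × 10^-4 / 0.02482 = 0.008638 mol/L
[IO3^-]_original = 0.008638 × 250.0/20.27 = 0.1065 mol/L

0.1065 mol/L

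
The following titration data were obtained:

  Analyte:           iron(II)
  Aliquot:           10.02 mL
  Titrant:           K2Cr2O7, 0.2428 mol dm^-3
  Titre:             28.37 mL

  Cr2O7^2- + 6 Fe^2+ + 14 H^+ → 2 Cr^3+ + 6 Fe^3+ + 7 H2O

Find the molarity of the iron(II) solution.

4.125 mol/L

n(K2Cr2O7) = 0.02837 L × 0.2428 mol/L = 6.888 × 10^-3 mol
From the 6:1 mole ratio, n(Fe2+) = 6/1 × 6.888 × 10^-3 = 0.04133 mol
[Fe2+] = 0.04133 mol / 0.01002 L = 4.125 mol/L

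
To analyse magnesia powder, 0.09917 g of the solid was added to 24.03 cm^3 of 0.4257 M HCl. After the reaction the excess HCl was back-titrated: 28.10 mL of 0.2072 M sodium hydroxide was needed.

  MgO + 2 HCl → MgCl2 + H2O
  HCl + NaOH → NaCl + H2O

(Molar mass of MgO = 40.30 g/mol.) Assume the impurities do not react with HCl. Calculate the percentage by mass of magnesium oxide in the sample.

89.55 %

n(HCl) added = 0.02403 × 0.4257 = 0.01023 mol
n(NaOH) used in back-titration = 0.02810 × 0.2072 = 5.822 × 10^-3 mol
n(HCl) left over = 5.822 × 10^-3 mol (1:1 ratio)
n(HCl) consumed by analyte = 0.01023 − 5.822 × 10^-3 = 4.407 × 10^-3 mol
From the 1:2 ratio, n(MgO) = 1/2 × 4.407 × 10^-3 = 2.204 × 10^-3 mol
mass of MgO = 2.204 × 10^-3 × 40.30 = 0.08881 g
% MgO = 0.08881 / 0.09917 × 100 = 89.55 %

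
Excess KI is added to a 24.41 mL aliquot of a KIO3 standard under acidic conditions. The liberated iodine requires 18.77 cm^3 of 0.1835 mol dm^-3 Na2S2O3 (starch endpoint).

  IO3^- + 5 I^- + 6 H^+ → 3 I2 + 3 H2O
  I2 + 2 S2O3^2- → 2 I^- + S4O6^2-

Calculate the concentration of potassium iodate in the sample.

n(S2O3^2-) = 0.01877 × 0.1835 = 3.444 × 10^-3 mol
n(I2) = n(S2O3^2-)/2 = 1.722 × 10^-3 mol
From the 1:3 ratio, n(IO3^-) in the aliquot = 1/3 × 1.722 × 10^-3 = 5.740 × 10^-4 mol
[IO3^-] = 5.740 × 10^-4 / 0.02441 = 0.02352 mol/L

0.02352 mol/L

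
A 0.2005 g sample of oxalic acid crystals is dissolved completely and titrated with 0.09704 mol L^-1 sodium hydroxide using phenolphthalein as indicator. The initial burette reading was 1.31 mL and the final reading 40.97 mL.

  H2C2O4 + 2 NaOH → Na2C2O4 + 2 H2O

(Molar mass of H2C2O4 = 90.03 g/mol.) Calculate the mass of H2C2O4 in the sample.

n(NaOH) = 0.03966 L × 0.09704 mol/L = 3.849 × 10^-3 mol
From the 1:2 ratio, n(H2C2O4) = 1/2 × 3.849 × 10^-3 = 1.924 × 10^-3 mol
mass of H2C2O4 = 1.924 × 10^-3 × 90.03 g/mol = 0.1732 g

0.1732 g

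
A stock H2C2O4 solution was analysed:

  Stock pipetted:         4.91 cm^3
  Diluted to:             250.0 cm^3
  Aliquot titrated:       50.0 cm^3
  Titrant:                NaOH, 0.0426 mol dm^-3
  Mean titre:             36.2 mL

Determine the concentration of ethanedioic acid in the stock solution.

H2C2O4 + 2 NaOH → Na2C2O4 + 2 H2O
n(NaOH) = 0.0362 × 0.0426 = 1.54 × 10^-3 mol
From the 1:2 ratio, n(H2C2O4) in the aliquot = 1/2 × 1.54 × 10^-3 = 7.71 × 10^-4 mol
[H2C2O4]_dilute = 7.71 × 10^-4 / 0.0500 = 0.0154 mol/L
Dilution factor = 250.0 / 4.91 = 50.92
[H2C2O4]_stock = 0.0154 × 50.92 = 0.785 mol/L

0.785 mol/L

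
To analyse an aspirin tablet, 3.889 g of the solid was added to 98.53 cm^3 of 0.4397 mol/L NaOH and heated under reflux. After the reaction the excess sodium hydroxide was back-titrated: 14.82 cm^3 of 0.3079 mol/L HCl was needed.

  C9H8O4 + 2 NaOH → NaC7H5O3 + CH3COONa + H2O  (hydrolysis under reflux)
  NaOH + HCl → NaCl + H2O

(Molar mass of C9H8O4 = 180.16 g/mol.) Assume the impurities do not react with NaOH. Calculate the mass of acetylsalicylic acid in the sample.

3.492 g

n(NaOH) added = 0.09853 × 0.4397 = 0.04332 mol
n(HCl) used in back-titration = 0.01482 × 0.3079 = 4.563 × 10^-3 mol
n(NaOH) left over = 4.563 × 10^-3 mol (1:1 ratio)
n(NaOH) consumed by analyte = 0.04332 − 4.563 × 10^-3 = 0.03876 mol
From the 1:2 ratio, n(C9H8O4) = 1/2 × 0.03876 = 0.01938 mol
mass of C9H8O4 = 0.01938 × 180.16 = 3.492 g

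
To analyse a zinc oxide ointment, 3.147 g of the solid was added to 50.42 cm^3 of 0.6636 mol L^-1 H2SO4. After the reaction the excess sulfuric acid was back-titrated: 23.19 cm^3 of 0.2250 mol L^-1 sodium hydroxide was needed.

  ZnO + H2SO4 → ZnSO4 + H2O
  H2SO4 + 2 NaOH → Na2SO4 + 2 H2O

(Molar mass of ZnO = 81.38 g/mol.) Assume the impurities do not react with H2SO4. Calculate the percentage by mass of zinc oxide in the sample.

79.78 %

n(H2SO4) added = 0.05042 × 0.6636 = 0.03346 mol
n(NaOH) used in back-titration = 0.02319 × 0.2250 = 5.218 × 10^-3 mol
From the 1:2 ratio, n(H2SO4) left over = 1/2 × 5.218 × 10^-3 = 2.609 × 10^-3 mol
n(H2SO4) consumed by analyte = 0.03346 − 2.609 × 10^-3 = 0.03085 mol
n(ZnO) = 0.03085 mol (1:1 ratio)
mass of ZnO = 0.03085 × 81.38 = 2.511 g
% ZnO = 2.511 / 3.147 × 100 = 79.78 %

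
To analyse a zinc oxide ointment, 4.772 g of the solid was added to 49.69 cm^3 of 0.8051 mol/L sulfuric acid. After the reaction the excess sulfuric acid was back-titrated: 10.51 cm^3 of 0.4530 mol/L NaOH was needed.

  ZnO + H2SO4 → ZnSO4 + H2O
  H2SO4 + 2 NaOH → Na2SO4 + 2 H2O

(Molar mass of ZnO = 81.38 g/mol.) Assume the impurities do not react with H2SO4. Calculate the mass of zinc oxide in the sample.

3.062 g

n(H2SO4) added = 0.04969 × 0.8051 = 0.04001 mol
n(NaOH) used in back-titration = 0.01051 × 0.4530 = 4.761 × 10^-3 mol
From the 1:2 ratio, n(H2SO4) left over = 1/2 × 4.761 × 10^-3 = 2.381 × 10^-3 mol
n(H2SO4) consumed by analyte = 0.04001 − 2.381 × 10^-3 = 0.03762 mol
n(ZnO) = 0.03762 mol (1:1 ratio)
mass of ZnO = 0.03762 × 81.38 = 3.062 g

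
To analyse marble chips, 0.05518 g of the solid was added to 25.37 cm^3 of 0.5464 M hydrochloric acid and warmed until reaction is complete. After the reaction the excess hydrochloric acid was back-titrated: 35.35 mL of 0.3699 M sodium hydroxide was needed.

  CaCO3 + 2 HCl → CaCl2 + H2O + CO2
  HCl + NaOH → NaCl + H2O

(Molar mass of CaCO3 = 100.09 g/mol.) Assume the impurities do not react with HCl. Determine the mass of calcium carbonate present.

0.03935 g

n(HCl) added = 0.02537 × 0.5464 = 0.01386 mol
n(NaOH) used in back-titration = 0.03535 × 0.3699 = 0.01308 mol
n(HCl) left over = 0.01308 mol (1:1 ratio)
n(HCl) consumed by analyte = 0.01386 − 0.01308 = 7.862 × 10^-4 mol
From the 1:2 ratio, n(CaCO3) = 1/2 × 7.862 × 10^-4 = 3.931 × 10^-4 mol
mass of CaCO3 = 3.931 × 10^-4 × 100.09 = 0.03935 g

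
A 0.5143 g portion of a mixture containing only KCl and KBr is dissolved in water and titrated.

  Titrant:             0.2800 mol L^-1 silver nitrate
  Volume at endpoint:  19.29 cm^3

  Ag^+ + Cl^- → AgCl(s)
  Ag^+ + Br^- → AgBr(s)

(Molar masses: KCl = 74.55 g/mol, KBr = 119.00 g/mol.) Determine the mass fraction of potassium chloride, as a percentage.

41.89 %

n(AgNO3) = 0.01929 × 0.2800 = 5.401 × 10^-3 mol
Let x = n(KCl), y = n(KBr).
Titrant: 1x + 1y = 5.401 × 10^-3;  mass: 74.55x + 119.00y = 0.5143
Solving, x = 2.890 × 10^-3 mol, y = 2.512 × 10^-3 mol
mass of KCl = 2.890 × 10^-3 × 74.55 = 0.2154 g
% KCl = 0.2154 / 0.5143 × 100 = 41.89 %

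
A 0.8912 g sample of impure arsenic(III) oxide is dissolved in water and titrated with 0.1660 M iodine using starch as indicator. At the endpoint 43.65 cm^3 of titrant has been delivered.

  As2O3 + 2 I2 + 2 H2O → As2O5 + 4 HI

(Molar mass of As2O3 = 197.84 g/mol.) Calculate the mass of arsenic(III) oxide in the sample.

n(I2) = 0.04365 L × 0.1660 mol/L = 7.246 × 10^-3 mol
From the 1:2 ratio, n(As2O3) = 1/2 × 7.246 × 10^-3 = 3.623 × 10^-3 mol
mass of As2O3 = 3.623 × 10^-3 × 197.84 g/mol = 0.7168 g

0.7168 g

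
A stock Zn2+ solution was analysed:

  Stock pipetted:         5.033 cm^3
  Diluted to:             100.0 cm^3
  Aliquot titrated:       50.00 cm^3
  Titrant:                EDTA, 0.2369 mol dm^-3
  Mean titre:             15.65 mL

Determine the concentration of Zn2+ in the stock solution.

Zn^2+ + EDTA^4- → [Zn(EDTA)]^2-
n(EDTA) = 0.01565 × 0.2369 = 3.707 × 10^-3 mol
n(Zn2+) in the aliquot = 3.707 × 10^-3 mol (1:1 ratio)
[Zn2+]_dilute = 3.707 × 10^-3 / 0.05000 = 0.07415 mol/L
Dilution factor = 100.0 / 5.033 = 19.87
[Zn2+]_stock = 0.07415 × 19.87 = 1.473 mol/L

1.473 mol/L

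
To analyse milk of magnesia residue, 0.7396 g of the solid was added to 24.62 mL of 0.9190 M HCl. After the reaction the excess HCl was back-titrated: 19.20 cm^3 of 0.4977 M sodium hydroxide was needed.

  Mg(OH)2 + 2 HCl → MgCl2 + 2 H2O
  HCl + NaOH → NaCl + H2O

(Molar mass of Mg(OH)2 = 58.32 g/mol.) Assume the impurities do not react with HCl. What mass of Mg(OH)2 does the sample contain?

0.3811 g

n(HCl) added = 0.02462 × 0.9190 = 0.02263 mol
n(NaOH) used in back-titration = 0.01920 × 0.4977 = 9.556 × 10^-3 mol
n(HCl) left over = 9.556 × 10^-3 mol (1:1 ratio)
n(HCl) consumed by analyte = 0.02263 − 9.556 × 10^-3 = 0.01307 mol
From the 1:2 ratio, n(Mg(OH)2) = 1/2 × 0.01307 = 6.535 × 10^-3 mol
mass of Mg(OH)2 = 6.535 × 10^-3 × 58.32 = 0.3811 g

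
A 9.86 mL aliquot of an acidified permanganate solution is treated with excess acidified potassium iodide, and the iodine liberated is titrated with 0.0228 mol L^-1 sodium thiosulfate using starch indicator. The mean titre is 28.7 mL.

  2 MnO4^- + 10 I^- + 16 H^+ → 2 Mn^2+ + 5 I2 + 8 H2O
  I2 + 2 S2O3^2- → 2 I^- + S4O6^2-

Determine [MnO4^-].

n(S2O3^2-) = 0.0287 × 0.0228 = 6.54 × 10^-4 mol
n(I2) = n(S2O3^2-)/2 = 3.27 × 10^-4 mol
From the 2:5 ratio, n(MnO4^-) in the aliquot = 2/5 × 3.27 × 10^-4 = 1.31 × 10^-4 mol
[MnO4^-] = 1.31 × 10^-4 / 0.00986 = 0.0133 mol/L

0.0133 mol/L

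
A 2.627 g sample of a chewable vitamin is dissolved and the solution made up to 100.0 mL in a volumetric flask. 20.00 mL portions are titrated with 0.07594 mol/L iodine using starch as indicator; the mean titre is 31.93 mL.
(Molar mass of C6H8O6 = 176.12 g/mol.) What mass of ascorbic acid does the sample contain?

2.135 g

C6H8O6 + I2 → C6H6O6 + 2 HI
n(I2) per titration = 0.03193 × 0.07594 = 2.425 × 10^-3 mol
n(C6H8O6) in each aliquot = 2.425 × 10^-3 mol (1:1 ratio)
n(C6H8O6) in the whole flask = 2.425 × 10^-3 × 100.0/20.00 = 0.01212 mol
mass of C6H8O6 = 0.01212 × 176.12 = 2.135 g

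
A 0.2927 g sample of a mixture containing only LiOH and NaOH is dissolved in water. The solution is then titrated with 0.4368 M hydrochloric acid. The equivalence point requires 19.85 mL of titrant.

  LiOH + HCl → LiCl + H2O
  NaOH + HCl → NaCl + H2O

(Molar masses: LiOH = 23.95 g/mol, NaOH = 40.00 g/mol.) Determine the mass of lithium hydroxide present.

0.08076 g

n(HCl) = 0.01985 × 0.4368 = 8.670 × 10^-3 mol
Let x = n(LiOH), y = n(NaOH).
Titrant: 1x + 1y = 8.670 × 10^-3;  mass: 23.95x + 40.00y = 0.2927
Solving, x = 3.372 × 10^-3 mol, y = 5.299 × 10^-3 mol
mass of LiOH = 3.372 × 10^-3 × 23.95 = 0.08076 g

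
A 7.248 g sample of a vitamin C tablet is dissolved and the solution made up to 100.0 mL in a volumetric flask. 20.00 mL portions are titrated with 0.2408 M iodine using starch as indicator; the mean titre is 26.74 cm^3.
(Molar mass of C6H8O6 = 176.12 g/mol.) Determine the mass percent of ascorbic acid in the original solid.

C6H8O6 + I2 → C6H6O6 + 2 HI
n(I2) per titration = 0.02674 × 0.2408 = 6.439 × 10^-3 mol
n(C6H8O6) in each aliquot = 6.439 × 10^-3 mol (1:1 ratio)
n(C6H8O6) in the whole flask = 6.439 × 10^-3 × 100.0/20.00 = 0.03219 mol
mass of C6H8O6 = 0.03219 × 176.12 = 5.670 g
% C6H8O6 = 5.670 / 7.248 × 100 = 78.23 %

78.23 %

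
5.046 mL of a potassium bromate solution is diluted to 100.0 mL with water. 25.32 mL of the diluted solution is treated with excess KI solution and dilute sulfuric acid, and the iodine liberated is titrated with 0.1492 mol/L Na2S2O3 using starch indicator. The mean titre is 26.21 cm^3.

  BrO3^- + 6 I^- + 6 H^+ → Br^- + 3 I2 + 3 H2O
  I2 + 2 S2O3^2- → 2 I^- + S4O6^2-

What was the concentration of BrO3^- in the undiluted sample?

0.5101 mol/L

n(S2O3^2-) = 0.02621 × 0.1492 = 3.911 × 10^-3 mol
n(I2) = n(S2O3^2-)/2 = 1.955 × 10^-3 mol
From the 1:3 ratio, n(BrO3^-) in the aliquot = 1/3 × 1.955 × 10^-3 = 6.518 × 10^-4 mol
[BrO3^-]_dilute = 6.518 × 10^-4 / 0.02532 = 0.02574 mol/L
[BrO3^-]_original = 0.02574 × 100.0/5.046 = 0.5101 mol/L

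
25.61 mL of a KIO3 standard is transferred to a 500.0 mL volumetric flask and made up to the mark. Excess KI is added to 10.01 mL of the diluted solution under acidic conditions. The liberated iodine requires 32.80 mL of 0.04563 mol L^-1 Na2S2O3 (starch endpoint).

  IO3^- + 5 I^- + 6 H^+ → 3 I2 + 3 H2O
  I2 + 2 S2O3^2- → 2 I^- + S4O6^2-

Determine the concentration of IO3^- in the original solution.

n(S2O3^2-) = 0.03280 × 0.04563 = 1.497 × 10^-3 mol
n(I2) = n(S2O3^2-)/2 = 7.483 × 10^-4 mol
From the 1:3 ratio, n(IO3^-) in the aliquot = 1/3 × 7.483 × 10^-4 = 2.494 × 10^-4 mol
[IO3^-]_dilute = 2.494 × 10^-4 / 0.01001 = 0.02492 mol/L
[IO3^-]_original = 0.02492 × 500.0/25.61 = 0.4865 mol/L

0.4865 mol/L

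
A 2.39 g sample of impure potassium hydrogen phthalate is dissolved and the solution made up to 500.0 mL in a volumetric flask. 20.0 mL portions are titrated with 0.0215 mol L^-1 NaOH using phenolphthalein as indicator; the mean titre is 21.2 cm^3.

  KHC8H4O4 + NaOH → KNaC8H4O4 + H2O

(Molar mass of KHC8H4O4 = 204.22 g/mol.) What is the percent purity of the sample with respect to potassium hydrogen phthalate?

97.4 %

n(NaOH) per titration = 0.0212 × 0.0215 = 4.56 × 10^-4 mol
n(KHC8H4O4) in each aliquot = 4.56 × 10^-4 mol (1:1 ratio)
n(KHC8H4O4) in the whole flask = 4.56 × 10^-4 × 500.0/20.0 = 0.0114 mol
mass of KHC8H4O4 = 0.0114 × 204.22 = 2.33 g
% KHC8H4O4 = 2.33 / 2.39 × 100 = 97.4 %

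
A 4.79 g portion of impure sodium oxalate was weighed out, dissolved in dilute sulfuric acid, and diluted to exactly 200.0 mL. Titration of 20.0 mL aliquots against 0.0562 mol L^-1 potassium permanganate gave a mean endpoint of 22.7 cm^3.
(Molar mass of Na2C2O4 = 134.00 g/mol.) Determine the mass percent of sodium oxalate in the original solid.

2 MnO4^- + 5 C2O4^2- + 16 H^+ → 2 Mn^2+ + 10 CO2 + 8 H2O
n(KMnO4) per titration = 0.0227 × 0.0562 = 1.28 × 10^-3 mol
From the 5:2 ratio, n(Na2C2O4) in each aliquot = 5/2 × 1.28 × 10^-3 = 3.19 × 10^-3 mol
n(Na2C2O4) in the whole flask = 3.19 × 10^-3 × 200.0/20.0 = 0.0319 mol
mass of Na2C2O4 = 0.0319 × 134.00 = 4.27 g
% Na2C2O4 = 4.27 / 4.79 × 100 = 89.2 %

89.2 %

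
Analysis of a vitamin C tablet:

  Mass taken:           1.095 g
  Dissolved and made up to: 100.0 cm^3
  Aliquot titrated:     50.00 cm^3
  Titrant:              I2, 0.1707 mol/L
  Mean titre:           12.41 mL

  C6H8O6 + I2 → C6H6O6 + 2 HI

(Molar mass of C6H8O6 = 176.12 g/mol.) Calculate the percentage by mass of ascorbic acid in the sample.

n(I2) per titration = 0.01241 × 0.1707 = 2.118 × 10^-3 mol
n(C6H8O6) in each aliquot = 2.118 × 10^-3 mol (1:1 ratio)
n(C6H8O6) in the whole flask = 2.118 × 10^-3 × 100.0/50.00 = 4.237 × 10^-3 mol
mass of C6H8O6 = 4.237 × 10^-3 × 176.12 = 0.7462 g
% C6H8O6 = 0.7462 / 1.095 × 100 = 68.14 %

68.14 %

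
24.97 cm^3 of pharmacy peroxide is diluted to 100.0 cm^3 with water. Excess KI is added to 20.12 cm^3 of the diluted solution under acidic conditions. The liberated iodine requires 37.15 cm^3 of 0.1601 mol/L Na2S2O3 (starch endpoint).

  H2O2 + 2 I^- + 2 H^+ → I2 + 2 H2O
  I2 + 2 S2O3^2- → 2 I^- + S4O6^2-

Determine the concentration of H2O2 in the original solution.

0.5919 mol/L

n(S2O3^2-) = 0.03715 × 0.1601 = 5.948 × 10^-3 mol
n(I2) = n(S2O3^2-)/2 = 2.974 × 10^-3 mol
n(H2O2) in the aliquot = 2.974 × 10^-3 mol (1:1 ratio)
[H2O2]_dilute = 2.974 × 10^-3 / 0.02012 = 0.1478 mol/L
[H2O2]_original = 0.1478 × 100.0/24.97 = 0.5919 mol/L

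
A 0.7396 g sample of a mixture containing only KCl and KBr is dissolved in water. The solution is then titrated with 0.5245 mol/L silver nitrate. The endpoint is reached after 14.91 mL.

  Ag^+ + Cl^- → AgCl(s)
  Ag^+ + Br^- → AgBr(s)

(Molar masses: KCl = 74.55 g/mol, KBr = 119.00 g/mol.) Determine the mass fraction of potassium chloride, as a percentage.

43.32 %

n(AgNO3) = 0.01491 × 0.5245 = 7.820 × 10^-3 mol
Let x = n(KCl), y = n(KBr).
Titrant: 1x + 1y = 7.820 × 10^-3;  mass: 74.55x + 119.00y = 0.7396
Solving, x = 4.297 × 10^-3 mol, y = 3.523 × 10^-3 mol
mass of KCl = 4.297 × 10^-3 × 74.55 = 0.3204 g
% KCl = 0.3204 / 0.7396 × 100 = 43.32 %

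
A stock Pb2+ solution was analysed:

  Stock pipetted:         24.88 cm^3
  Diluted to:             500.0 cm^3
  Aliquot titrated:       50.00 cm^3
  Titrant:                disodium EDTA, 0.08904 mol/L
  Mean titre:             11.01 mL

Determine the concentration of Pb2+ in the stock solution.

Pb^2+ + EDTA^4- → [Pb(EDTA)]^2-
n(EDTA) = 0.01101 × 0.08904 = 9.803 × 10^-4 mol
n(Pb2+) in the aliquot = 9.803 × 10^-4 mol (1:1 ratio)
[Pb2+]_dilute = 9.803 × 10^-4 / 0.05000 = 0.01961 mol/L
Dilution factor = 500.0 / 24.88 = 20.10
[Pb2+]_stock = 0.01961 × 20.10 = 0.3940 mol/L

0.3940 mol/L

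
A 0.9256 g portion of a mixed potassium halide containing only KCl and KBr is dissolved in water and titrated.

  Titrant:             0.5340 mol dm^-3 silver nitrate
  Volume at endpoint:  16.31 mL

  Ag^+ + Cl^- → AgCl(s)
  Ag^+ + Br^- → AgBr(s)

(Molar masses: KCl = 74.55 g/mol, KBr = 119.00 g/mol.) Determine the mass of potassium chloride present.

0.1859 g

n(AgNO3) = 0.01631 × 0.5340 = 8.710 × 10^-3 mol
Let x = n(KCl), y = n(KBr).
Titrant: 1x + 1y = 8.710 × 10^-3;  mass: 74.55x + 119.00y = 0.9256
Solving, x = 2.493 × 10^-3 mol, y = 6.216 × 10^-3 mol
mass of KCl = 2.493 × 10^-3 × 74.55 = 0.1859 g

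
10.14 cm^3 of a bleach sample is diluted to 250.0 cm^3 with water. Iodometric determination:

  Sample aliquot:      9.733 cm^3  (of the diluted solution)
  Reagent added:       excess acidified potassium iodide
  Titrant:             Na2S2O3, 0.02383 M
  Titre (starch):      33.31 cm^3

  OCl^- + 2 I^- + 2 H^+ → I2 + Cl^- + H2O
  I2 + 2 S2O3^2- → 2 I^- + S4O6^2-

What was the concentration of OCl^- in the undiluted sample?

1.005 M

n(S2O3^2-) = 0.03331 × 0.02383 = 7.938 × 10^-4 mol
n(I2) = n(S2O3^2-)/2 = 3.969 × 10^-4 mol
n(OCl^-) in the aliquot = 3.969 × 10^-4 mol (1:1 ratio)
[OCl^-]_dilute = 3.969 × 10^-4 / 0.009733 = 0.04078 mol/L
[OCl^-]_original = 0.04078 × 250.0/10.14 = 1.005 mol/L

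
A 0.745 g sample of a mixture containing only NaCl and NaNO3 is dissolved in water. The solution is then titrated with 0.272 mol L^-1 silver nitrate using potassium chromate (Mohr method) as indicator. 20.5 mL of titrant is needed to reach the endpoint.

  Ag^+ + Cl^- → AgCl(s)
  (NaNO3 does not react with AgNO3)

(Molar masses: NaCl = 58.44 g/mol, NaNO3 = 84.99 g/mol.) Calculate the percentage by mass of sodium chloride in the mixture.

n(AgNO3) = 0.0205 × 0.272 = 5.58 × 10^-3 mol
Let x = n(NaCl), y = n(NaNO3).
Titrant: 1x = 5.58 × 10^-3;  mass: 58.44x + 84.99y = 0.745
Solving, x = 5.58 × 10^-3 mol, y = 4.93 × 10^-3 mol
mass of NaCl = 5.58 × 10^-3 × 58.44 = 0.326 g
% NaCl = 0.326 / 0.745 × 100 = 43.7 %

43.7 %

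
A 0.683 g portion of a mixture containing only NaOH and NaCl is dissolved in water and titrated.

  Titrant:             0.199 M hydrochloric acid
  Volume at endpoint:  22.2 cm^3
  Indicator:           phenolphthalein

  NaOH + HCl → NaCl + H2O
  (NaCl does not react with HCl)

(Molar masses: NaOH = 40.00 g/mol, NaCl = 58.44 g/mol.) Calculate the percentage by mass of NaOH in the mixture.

n(HCl) = 0.0222 × 0.199 = 4.42 × 10^-3 mol
Let x = n(NaOH), y = n(NaCl).
Titrant: 1x = 4.42 × 10^-3;  mass: 40.00x + 58.44y = 0.683
Solving, x = 4.42 × 10^-3 mol, y = 8.66 × 10^-3 mol
mass of NaOH = 4.42 × 10^-3 × 40.00 = 0.177 g
% NaOH = 0.177 / 0.683 × 100 = 25.9 %

25.9 %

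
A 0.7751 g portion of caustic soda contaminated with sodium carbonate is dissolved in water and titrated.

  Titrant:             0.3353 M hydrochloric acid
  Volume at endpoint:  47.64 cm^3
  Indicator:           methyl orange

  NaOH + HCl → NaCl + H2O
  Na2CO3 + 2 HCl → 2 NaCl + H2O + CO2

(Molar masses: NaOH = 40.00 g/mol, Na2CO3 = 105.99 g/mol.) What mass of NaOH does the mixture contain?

0.2199 g

n(HCl) = 0.04764 × 0.3353 = 0.01597 mol
Let x = n(NaOH), y = n(Na2CO3).
Titrant: 1x + 2y = 0.01597;  mass: 40.00x + 105.99y = 0.7751
Solving, x = 5.496 × 10^-3 mol, y = 5.239 × 10^-3 mol
mass of NaOH = 5.496 × 10^-3 × 40.00 = 0.2199 g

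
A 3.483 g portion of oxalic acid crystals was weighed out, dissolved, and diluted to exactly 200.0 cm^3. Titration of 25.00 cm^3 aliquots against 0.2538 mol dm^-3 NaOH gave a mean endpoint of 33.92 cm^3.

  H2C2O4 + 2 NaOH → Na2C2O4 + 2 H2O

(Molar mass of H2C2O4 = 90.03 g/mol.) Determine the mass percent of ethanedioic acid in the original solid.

n(NaOH) per titration = 0.03392 × 0.2538 = 8.609 × 10^-3 mol
From the 1:2 ratio, n(H2C2O4) in each aliquot = 1/2 × 8.609 × 10^-3 = 4.304 × 10^-3 mol
n(H2C2O4) in the whole flask = 4.304 × 10^-3 × 200.0/25.00 = 0.03444 mol
mass of H2C2O4 = 0.03444 × 90.03 = 3.100 g
% H2C2O4 = 3.100 / 3.483 × 100 = 89.01 %

89.01 %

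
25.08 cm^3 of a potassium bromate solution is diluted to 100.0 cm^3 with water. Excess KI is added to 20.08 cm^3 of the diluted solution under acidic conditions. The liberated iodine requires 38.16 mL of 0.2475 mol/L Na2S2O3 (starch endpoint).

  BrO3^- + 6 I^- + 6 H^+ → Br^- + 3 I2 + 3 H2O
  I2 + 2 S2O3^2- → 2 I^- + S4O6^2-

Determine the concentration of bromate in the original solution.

0.3126 mol/L

n(S2O3^2-) = 0.03816 × 0.2475 = 9.445 × 10^-3 mol
n(I2) = n(S2O3^2-)/2 = 4.722 × 10^-3 mol
From the 1:3 ratio, n(BrO3^-) in the aliquot = 1/3 × 4.722 × 10^-3 = 1.574 × 10^-3 mol
[BrO3^-]_dilute = 1.574 × 10^-3 / 0.02008 = 0.07839 mol/L
[BrO3^-]_original = 0.07839 × 100.0/25.08 = 0.3126 mol/L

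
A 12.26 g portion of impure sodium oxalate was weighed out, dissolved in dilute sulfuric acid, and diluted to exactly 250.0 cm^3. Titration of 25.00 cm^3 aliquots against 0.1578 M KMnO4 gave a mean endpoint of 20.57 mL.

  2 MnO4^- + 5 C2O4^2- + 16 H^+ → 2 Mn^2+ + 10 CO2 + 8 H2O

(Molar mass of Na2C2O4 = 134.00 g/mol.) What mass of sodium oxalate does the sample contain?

10.87 g

n(KMnO4) per titration = 0.02057 × 0.1578 = 3.246 × 10^-3 mol
From the 5:2 ratio, n(Na2C2O4) in each aliquot = 5/2 × 3.246 × 10^-3 = 8.115 × 10^-3 mol
n(Na2C2O4) in the whole flask = 8.115 × 10^-3 × 250.0/25.00 = 0.08115 mol
mass of Na2C2O4 = 0.08115 × 134.00 = 10.87 g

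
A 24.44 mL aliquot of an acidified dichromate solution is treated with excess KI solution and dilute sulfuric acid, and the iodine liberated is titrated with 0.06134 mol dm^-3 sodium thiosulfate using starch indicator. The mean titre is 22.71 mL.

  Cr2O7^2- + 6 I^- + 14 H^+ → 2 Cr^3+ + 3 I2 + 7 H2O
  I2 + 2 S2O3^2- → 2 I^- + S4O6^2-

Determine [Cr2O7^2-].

0.009500 mol/L

n(S2O3^2-) = 0.02271 × 0.06134 = 1.393 × 10^-3 mol
n(I2) = n(S2O3^2-)/2 = 6.965 × 10^-4 mol
From the 1:3 ratio, n(Cr2O7^2-) in the aliquot = 1/3 × 6.965 × 10^-4 = 2.322 × 10^-4 mol
[Cr2O7^2-] = 2.322 × 10^-4 / 0.02444 = 0.009500 mol/L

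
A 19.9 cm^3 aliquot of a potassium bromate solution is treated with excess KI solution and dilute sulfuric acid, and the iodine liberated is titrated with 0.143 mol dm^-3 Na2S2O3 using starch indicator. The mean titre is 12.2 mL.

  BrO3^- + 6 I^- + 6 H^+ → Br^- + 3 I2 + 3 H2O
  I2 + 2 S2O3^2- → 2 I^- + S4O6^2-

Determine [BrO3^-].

0.0146 mol/L

n(S2O3^2-) = 0.0122 × 0.143 = 1.74 × 10^-3 mol
n(I2) = n(S2O3^2-)/2 = 8.72 × 10^-4 mol
From the 1:3 ratio, n(BrO3^-) in the aliquot = 1/3 × 8.72 × 10^-4 = 2.91 × 10^-4 mol
[BrO3^-] = 2.91 × 10^-4 / 0.0199 = 0.0146 mol/L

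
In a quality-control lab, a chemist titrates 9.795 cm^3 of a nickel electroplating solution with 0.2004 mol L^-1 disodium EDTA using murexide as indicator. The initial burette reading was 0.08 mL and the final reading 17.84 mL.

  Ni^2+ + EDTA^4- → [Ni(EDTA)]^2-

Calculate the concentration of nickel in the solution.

0.3634 mol/L

n(EDTA) = 0.01776 L × 0.2004 mol/L = 3.559 × 10^-3 mol
n(Ni2+) = 3.559 × 10^-3 mol (1:1 mole ratio)
[Ni2+] = 3.559 × 10^-3 mol / 0.009795 L = 0.3634 mol/L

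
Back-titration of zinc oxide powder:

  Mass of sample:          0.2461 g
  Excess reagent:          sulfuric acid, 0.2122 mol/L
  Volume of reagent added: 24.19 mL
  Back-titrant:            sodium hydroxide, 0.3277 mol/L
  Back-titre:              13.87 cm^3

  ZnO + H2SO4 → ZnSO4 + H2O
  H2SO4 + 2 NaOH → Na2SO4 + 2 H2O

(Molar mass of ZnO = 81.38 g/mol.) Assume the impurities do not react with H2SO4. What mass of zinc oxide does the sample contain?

0.2328 g

n(H2SO4) added = 0.02419 × 0.2122 = 5.133 × 10^-3 mol
n(NaOH) used in back-titration = 0.01387 × 0.3277 = 4.545 × 10^-3 mol
From the 1:2 ratio, n(H2SO4) left over = 1/2 × 4.545 × 10^-3 = 2.273 × 10^-3 mol
n(H2SO4) consumed by analyte = 5.133 × 10^-3 − 2.273 × 10^-3 = 2.861 × 10^-3 mol
n(ZnO) = 2.861 × 10^-3 mol (1:1 ratio)
mass of ZnO = 2.861 × 10^-3 × 81.38 = 0.2328 g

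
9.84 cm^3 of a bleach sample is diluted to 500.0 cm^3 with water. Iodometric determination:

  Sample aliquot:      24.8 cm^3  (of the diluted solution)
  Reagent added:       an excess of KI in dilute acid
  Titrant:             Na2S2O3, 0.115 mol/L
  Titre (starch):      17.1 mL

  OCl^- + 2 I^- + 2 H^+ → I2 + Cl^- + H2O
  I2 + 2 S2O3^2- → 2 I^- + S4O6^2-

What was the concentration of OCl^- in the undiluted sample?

n(S2O3^2-) = 0.0171 × 0.115 = 1.97 × 10^-3 mol
n(I2) = n(S2O3^2-)/2 = 9.83 × 10^-4 mol
n(OCl^-) in the aliquot = 9.83 × 10^-4 mol (1:1 ratio)
[OCl^-]_dilute = 9.83 × 10^-4 / 0.0248 = 0.0396 mol/L
[OCl^-]_original = 0.0396 × 500.0/9.84 = 2.01 mol/L

2.01 mol/L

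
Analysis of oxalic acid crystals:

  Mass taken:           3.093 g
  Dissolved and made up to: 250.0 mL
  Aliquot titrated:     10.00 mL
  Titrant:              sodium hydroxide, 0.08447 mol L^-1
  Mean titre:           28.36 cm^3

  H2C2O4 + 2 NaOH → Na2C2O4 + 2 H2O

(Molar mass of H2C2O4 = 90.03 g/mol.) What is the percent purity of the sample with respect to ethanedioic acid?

n(NaOH) per titration = 0.02836 × 0.08447 = 2.396 × 10^-3 mol
From the 1:2 ratio, n(H2C2O4) in each aliquot = 1/2 × 2.396 × 10^-3 = 1.198 × 10^-3 mol
n(H2C2O4) in the whole flask = 1.198 × 10^-3 × 250.0/10.00 = 0.02994 mol
mass of H2C2O4 = 0.02994 × 90.03 = 2.696 g
% H2C2O4 = 2.696 / 3.093 × 100 = 87.16 %

87.16 %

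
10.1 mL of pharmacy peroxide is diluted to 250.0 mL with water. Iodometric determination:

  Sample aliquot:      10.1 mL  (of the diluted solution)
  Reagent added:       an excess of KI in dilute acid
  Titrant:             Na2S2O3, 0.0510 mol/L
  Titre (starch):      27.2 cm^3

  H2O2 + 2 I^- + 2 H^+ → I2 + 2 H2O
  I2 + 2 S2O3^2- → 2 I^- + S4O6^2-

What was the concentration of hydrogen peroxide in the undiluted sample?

1.70 mol/L

n(S2O3^2-) = 0.0272 × 0.0510 = 1.39 × 10^-3 mol
n(I2) = n(S2O3^2-)/2 = 6.94 × 10^-4 mol
n(H2O2) in the aliquot = 6.94 × 10^-4 mol (1:1 ratio)
[H2O2]_dilute = 6.94 × 10^-4 / 0.0101 = 0.0687 mol/L
[H2O2]_original = 0.0687 × 250.0/10.1 = 1.70 mol/L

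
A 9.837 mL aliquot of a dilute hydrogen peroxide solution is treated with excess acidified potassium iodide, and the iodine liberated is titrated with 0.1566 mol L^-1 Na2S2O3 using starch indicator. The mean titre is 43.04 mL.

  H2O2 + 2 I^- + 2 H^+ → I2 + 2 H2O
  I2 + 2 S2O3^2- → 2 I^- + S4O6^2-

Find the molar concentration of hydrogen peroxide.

0.3426 mol/L

n(S2O3^2-) = 0.04304 × 0.1566 = 6.740 × 10^-3 mol
n(I2) = n(S2O3^2-)/2 = 3.370 × 10^-3 mol
n(H2O2) in the aliquot = 3.370 × 10^-3 mol (1:1 ratio)
[H2O2] = 3.370 × 10^-3 / 0.009837 = 0.3426 mol/L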